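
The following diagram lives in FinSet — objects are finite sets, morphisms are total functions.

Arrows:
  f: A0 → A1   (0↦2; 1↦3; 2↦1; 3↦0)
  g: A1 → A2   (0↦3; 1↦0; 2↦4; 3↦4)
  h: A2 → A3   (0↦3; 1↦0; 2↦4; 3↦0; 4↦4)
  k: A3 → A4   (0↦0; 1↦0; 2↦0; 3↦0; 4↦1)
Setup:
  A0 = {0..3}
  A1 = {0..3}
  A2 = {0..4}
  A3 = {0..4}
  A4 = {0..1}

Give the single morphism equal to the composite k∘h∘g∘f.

  0 f→2 g→4 h→4 k→1
  1 f→3 g→4 h→4 k→1
  2 f→1 g→0 h→3 k→0
  3 f→0 g→3 h→0 k→0
result: (0↦1; 1↦1; 2↦0; 3↦0)

Answer: (0↦1; 1↦1; 2↦0; 3↦0)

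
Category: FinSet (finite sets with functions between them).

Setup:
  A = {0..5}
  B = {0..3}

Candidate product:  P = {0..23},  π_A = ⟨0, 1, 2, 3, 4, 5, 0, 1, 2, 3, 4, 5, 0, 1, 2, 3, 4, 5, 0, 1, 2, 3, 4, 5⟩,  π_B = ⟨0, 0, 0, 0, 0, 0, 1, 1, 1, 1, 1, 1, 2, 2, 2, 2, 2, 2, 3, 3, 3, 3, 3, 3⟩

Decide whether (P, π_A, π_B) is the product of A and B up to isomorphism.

Answer: VALID PRODUCT

Derivation:
|A|·|B| = 6·4 = 24;  |P| = 24
Check the pairing map k ↦ (π_A(k), π_B(k)):
  0 -> (0,0)
  1 -> (1,0)
  2 -> (2,0)
  3 -> (3,0)
  4 -> (4,0)
  5 -> (5,0)
  6 -> (0,1)
  7 -> (1,1)
  8 -> (2,1)
  9 -> (3,1)
  10 -> (4,1)
  11 -> (5,1)
  12 -> (0,2)
  13 -> (1,2)
  14 -> (2,2)
  15 -> (3,2)
  16 -> (4,2)
  17 -> (5,2)
  18 -> (0,3)
  19 -> (1,3)
  20 -> (2,3)
  21 -> (3,3)
  22 -> (4,3)
  23 -> (5,3)
distinct pairs in image: 24 / 24 needed
  → bijection onto A×B; projections well-typed.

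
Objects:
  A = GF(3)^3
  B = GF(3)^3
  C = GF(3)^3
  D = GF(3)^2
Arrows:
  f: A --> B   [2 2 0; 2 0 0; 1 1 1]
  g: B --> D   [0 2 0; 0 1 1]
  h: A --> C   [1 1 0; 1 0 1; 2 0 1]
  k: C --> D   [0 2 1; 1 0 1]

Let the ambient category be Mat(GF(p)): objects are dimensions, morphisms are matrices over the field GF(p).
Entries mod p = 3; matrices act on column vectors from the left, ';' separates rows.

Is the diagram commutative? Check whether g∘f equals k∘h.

Answer: COMMUTES

Work:
Along f;g (path 1):
  e0=⟨1,0,0⟩ f-->⟨2,2,1⟩ g-->⟨1,0⟩
  e1=⟨0,1,0⟩ f-->⟨2,0,1⟩ g-->⟨0,1⟩
  e2=⟨0,0,1⟩ f-->⟨0,0,1⟩ g-->⟨0,1⟩
  composite₁ = [1 0 0; 0 1 1]
Along h;k (path 2):
  e0=⟨1,0,0⟩ h-->⟨1,1,2⟩ k-->⟨1,0⟩
  e1=⟨0,1,0⟩ h-->⟨1,0,0⟩ k-->⟨0,1⟩
  e2=⟨0,0,1⟩ h-->⟨0,1,1⟩ k-->⟨0,1⟩
  composite₂ = [1 0 0; 0 1 1]
Equal? same morphism ✓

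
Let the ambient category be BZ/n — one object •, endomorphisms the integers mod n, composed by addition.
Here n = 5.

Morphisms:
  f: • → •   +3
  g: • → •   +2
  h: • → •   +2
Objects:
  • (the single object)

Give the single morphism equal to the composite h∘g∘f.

  0 +3≡3 +2≡0 +2≡2  (mod 5)
⟦path⟧: +2

Answer: +2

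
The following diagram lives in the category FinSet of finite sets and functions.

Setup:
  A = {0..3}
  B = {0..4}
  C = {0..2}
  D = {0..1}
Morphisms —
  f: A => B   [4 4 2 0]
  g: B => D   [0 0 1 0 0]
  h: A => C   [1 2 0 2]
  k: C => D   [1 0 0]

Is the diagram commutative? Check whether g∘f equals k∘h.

Along f;g (path 1):
  0 f=>4 g=>0
  1 f=>4 g=>0
  2 f=>2 g=>1
  3 f=>0 g=>0
  result₁ = [0 0 1 0]
Along h;k (path 2):
  0 h=>1 k=>0
  1 h=>2 k=>0
  2 h=>0 k=>1
  3 h=>2 k=>0
  result₂ = [0 0 1 0]
Equal? YES — commutes

Answer: COMMUTES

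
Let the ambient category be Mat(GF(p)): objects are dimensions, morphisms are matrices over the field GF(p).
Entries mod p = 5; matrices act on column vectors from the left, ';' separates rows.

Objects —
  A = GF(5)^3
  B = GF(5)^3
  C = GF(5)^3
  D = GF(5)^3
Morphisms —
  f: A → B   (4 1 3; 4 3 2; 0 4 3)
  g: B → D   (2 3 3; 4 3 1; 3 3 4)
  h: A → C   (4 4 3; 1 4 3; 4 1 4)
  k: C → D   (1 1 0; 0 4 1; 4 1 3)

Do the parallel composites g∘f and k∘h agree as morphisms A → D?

Answer: COMMUTES

Work:
Path 1 = f;g:
  e0=⟨1,0,0⟩ f→⟨4,4,0⟩ g→⟨0,3,4⟩
  e1=⟨0,1,0⟩ f→⟨1,3,4⟩ g→⟨3,2,3⟩
  e2=⟨0,0,1⟩ f→⟨3,2,3⟩ g→⟨1,1,2⟩
  ⟦path⟧₁ = (0 3 1; 3 2 1; 4 3 2)
Path 2 = h;k:
  e0=⟨1,0,0⟩ h→⟨4,1,4⟩ k→⟨0,3,4⟩
  e1=⟨0,1,0⟩ h→⟨4,4,1⟩ k→⟨3,2,3⟩
  e2=⟨0,0,1⟩ h→⟨3,3,4⟩ k→⟨1,1,2⟩
  ⟦path⟧₂ = (0 3 1; 3 2 1; 4 3 2)
Equal? same morphism ✓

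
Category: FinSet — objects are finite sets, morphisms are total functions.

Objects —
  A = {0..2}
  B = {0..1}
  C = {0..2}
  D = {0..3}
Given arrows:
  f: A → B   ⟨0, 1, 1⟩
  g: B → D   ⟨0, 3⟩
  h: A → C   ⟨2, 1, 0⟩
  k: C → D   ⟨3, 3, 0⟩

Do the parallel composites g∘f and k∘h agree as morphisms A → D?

Answer: COMMUTES

Work:
Path 1 = f;g:
  0 f→0 g→0
  1 f→1 g→3
  2 f→1 g→3
  result₁ = ⟨0, 3, 3⟩
Path 2 = h;k:
  0 h→2 k→0
  1 h→1 k→3
  2 h→0 k→3
  result₂ = ⟨0, 3, 3⟩
Equal? YES — commutes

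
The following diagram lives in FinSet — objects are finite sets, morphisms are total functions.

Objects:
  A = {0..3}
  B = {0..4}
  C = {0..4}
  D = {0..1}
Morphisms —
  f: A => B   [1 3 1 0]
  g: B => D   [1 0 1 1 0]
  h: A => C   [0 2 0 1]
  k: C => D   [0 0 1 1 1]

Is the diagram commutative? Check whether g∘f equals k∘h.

Answer: DOES NOT COMMUTE

Work:
1) trace f;g:
  0 f=>1 g=>0
  1 f=>3 g=>1
  2 f=>1 g=>0
  3 f=>0 g=>1
  composite₁ = [0 1 0 1]
2) trace h;k:
  0 h=>0 k=>0
  1 h=>2 k=>1
  2 h=>0 k=>0
  3 h=>1 k=>0
  composite₂ = [0 1 0 0]
Equal? differ; not commutative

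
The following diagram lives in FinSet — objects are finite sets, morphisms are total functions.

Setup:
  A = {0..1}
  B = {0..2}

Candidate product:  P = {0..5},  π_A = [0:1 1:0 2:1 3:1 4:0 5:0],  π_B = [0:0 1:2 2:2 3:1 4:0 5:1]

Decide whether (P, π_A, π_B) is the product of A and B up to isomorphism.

|A|·|B| = 2·3 = 6;  |P| = 6
Check the pairing map k ↦ (π_A(k), π_B(k)):
  0 : (1,0)
  1 : (0,2)
  2 : (1,2)
  3 : (1,1)
  4 : (0,0)
  5 : (0,1)
distinct pairs in image: 6 / 6 needed
  → bijection onto A×B; projections well-typed.

Answer: VALID PRODUCT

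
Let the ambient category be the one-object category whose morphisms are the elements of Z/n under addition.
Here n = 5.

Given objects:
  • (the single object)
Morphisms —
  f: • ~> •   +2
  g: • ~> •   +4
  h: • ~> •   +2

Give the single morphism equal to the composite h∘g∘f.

  0 +2≡2 +4≡1 +2≡3  (mod 5)
composite: +3

Answer: +3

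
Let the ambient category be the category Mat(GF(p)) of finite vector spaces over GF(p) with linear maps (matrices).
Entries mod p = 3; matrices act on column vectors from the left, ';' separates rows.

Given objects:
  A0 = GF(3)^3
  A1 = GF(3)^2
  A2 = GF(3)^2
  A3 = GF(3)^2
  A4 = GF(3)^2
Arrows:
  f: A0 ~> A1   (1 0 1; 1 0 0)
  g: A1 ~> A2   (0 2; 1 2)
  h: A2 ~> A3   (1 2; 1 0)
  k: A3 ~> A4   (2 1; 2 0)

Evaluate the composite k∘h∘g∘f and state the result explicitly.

  e0=[1,0,0] f~>[1,1] g~>[2,0] h~>[2,2] k~>[0,1]
  e1=[0,1,0] f~>[0,0] g~>[0,0] h~>[0,0] k~>[0,0]
  e2=[0,0,1] f~>[1,0] g~>[0,1] h~>[2,0] k~>[1,1]
⟦path⟧: (0 0 1; 1 0 1)

Answer: (0 0 1; 1 0 1)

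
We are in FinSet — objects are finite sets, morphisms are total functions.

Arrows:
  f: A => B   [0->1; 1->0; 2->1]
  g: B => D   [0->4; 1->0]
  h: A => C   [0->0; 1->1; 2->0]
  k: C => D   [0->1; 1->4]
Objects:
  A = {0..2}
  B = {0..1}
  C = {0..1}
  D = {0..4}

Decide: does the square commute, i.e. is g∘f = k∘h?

Answer: DOES NOT COMMUTE

Derivation:
Along f;g (path 1):
  0 f=>1 g=>0
  1 f=>0 g=>4
  2 f=>1 g=>0
  composite₁ = [0->0; 1->4; 2->0]
Along h;k (path 2):
  0 h=>0 k=>1
  1 h=>1 k=>4
  2 h=>0 k=>1
  composite₂ = [0->1; 1->4; 2->1]
Equal? differ; not commutative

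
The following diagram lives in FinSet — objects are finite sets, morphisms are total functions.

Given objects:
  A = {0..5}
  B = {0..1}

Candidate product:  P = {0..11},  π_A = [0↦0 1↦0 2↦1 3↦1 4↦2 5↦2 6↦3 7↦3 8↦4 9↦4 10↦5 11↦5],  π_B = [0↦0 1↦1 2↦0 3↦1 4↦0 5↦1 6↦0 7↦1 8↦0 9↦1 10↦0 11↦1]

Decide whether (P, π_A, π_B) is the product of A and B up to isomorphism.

Answer: VALID PRODUCT

Work:
|A|·|B| = 6·2 = 12;  |P| = 12
Check the pairing map k ↦ (π_A(k), π_B(k)):
  0 ↦ (0,0)
  1 ↦ (0,1)
  2 ↦ (1,0)
  3 ↦ (1,1)
  4 ↦ (2,0)
  5 ↦ (2,1)
  6 ↦ (3,0)
  7 ↦ (3,1)
  8 ↦ (4,0)
  9 ↦ (4,1)
  10 ↦ (5,0)
  11 ↦ (5,1)
distinct pairs in image: 12 / 12 needed
  → bijection onto A×B; projections well-typed.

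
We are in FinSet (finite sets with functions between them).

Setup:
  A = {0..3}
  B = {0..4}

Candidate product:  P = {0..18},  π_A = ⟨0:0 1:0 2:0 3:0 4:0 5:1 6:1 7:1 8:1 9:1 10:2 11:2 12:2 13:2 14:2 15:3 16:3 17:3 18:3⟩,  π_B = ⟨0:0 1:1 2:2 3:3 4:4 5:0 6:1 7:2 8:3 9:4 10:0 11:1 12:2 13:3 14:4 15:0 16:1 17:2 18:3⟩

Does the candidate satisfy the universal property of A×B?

|A|·|B| = 4·5 = 20;  |P| = 19
  → cardinalities differ; no bijection possible.

Answer: NOT A VALID PRODUCT — |P|=19 ≠ |A|·|B|=20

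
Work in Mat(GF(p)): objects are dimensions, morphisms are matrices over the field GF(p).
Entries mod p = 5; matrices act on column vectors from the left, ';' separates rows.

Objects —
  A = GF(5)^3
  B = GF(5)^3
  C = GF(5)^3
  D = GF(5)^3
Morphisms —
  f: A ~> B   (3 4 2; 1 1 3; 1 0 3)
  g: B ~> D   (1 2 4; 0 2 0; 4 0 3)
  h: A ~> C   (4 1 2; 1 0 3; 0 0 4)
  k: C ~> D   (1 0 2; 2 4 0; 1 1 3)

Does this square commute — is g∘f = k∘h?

Along f;g (path 1):
  e0=[1,0,0] f~>[3,1,1] g~>[4,2,0]
  e1=[0,1,0] f~>[4,1,0] g~>[1,2,1]
  e2=[0,0,1] f~>[2,3,3] g~>[0,1,2]
  result₁ = (4 1 0; 2 2 1; 0 1 2)
Along h;k (path 2):
  e0=[1,0,0] h~>[4,1,0] k~>[4,2,0]
  e1=[0,1,0] h~>[1,0,0] k~>[1,2,1]
  e2=[0,0,1] h~>[2,3,4] k~>[0,1,2]
  result₂ = (4 1 0; 2 2 1; 0 1 2)
Equal? same morphism ✓

Answer: COMMUTES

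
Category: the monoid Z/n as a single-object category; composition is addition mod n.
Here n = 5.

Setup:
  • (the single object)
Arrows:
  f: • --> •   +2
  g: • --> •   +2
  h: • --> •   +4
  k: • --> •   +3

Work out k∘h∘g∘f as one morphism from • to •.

Answer: +1

Derivation:
  0 +2≡2 +2≡4 +4≡3 +3≡1  (mod 5)
⟦path⟧: +1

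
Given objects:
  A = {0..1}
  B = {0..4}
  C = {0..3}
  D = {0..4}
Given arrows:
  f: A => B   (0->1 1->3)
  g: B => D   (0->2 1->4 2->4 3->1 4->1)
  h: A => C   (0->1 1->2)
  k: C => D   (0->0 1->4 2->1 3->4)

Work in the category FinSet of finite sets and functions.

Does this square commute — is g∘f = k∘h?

Along f;g (path 1):
  0 f=>1 g=>4
  1 f=>3 g=>1
  ⟦path⟧₁ = (0->4 1->1)
Along h;k (path 2):
  0 h=>1 k=>4
  1 h=>2 k=>1
  ⟦path⟧₂ = (0->4 1->1)
Equal? YES — commutes

Answer: COMMUTES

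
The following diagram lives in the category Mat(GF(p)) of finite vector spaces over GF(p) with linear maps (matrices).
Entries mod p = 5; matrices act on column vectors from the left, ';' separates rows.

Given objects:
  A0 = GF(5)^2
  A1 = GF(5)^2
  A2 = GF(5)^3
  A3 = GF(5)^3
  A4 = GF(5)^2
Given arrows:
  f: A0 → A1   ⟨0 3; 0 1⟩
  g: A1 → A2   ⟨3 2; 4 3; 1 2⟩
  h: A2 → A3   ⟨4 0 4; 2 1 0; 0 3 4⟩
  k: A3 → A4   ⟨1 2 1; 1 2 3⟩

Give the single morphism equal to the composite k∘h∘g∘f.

Answer: ⟨0 3; 0 3⟩

Derivation:
  e0=[1,0] f→[0,0] g→[0,0,0] h→[0,0,0] k→[0,0]
  e1=[0,1] f→[3,1] g→[1,0,0] h→[4,2,0] k→[3,3]
composite: ⟨0 3; 0 3⟩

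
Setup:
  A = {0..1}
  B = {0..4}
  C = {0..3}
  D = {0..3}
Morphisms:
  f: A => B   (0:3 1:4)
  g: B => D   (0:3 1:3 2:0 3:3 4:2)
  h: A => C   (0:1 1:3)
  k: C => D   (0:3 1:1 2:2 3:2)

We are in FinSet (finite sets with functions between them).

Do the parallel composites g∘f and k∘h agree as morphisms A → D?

Along f;g (path 1):
  0 f=>3 g=>3
  1 f=>4 g=>2
  result₁ = (0:3 1:2)
Along h;k (path 2):
  0 h=>1 k=>1
  1 h=>3 k=>2
  result₂ = (0:1 1:2)
Equal? distinct morphisms ✗

Answer: DOES NOT COMMUTE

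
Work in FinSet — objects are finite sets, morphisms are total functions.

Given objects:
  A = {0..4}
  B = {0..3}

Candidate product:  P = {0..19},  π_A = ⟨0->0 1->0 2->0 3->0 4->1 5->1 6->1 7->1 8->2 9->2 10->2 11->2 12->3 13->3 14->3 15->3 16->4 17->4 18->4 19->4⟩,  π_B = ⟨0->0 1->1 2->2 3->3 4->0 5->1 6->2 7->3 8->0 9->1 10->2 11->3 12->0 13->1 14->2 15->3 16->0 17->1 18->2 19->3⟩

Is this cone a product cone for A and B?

|A|·|B| = 5·4 = 20;  |P| = 20
Check the pairing map k ↦ (π_A(k), π_B(k)):
  0 -> (0,0)
  1 -> (0,1)
  2 -> (0,2)
  3 -> (0,3)
  4 -> (1,0)
  5 -> (1,1)
  6 -> (1,2)
  7 -> (1,3)
  8 -> (2,0)
  9 -> (2,1)
  10 -> (2,2)
  11 -> (2,3)
  12 -> (3,0)
  13 -> (3,1)
  14 -> (3,2)
  15 -> (3,3)
  16 -> (4,0)
  17 -> (4,1)
  18 -> (4,2)
  19 -> (4,3)
distinct pairs in image: 20 / 20 needed
  → bijection onto A×B; projections well-typed.

Answer: VALID PRODUCT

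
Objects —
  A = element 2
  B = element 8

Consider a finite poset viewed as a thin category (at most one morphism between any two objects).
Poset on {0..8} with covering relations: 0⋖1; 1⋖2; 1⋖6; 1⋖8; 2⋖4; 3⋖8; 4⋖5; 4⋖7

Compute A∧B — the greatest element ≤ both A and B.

Common predecessors of 2,8: {0,1}
  0 ≤ 1
  1 ≤ 1
glb = 1

Answer: A∧B = 1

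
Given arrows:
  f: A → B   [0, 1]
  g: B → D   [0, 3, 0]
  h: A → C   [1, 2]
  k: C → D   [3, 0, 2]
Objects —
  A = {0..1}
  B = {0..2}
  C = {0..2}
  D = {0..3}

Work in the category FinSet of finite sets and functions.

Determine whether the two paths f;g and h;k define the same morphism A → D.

Answer: DOES NOT COMMUTE

Trace:
Path 1 = f;g:
  0 f→0 g→0
  1 f→1 g→3
  ⟦path⟧₁ = [0, 3]
Path 2 = h;k:
  0 h→1 k→0
  1 h→2 k→2
  ⟦path⟧₂ = [0, 2]
Equal? distinct morphisms ✗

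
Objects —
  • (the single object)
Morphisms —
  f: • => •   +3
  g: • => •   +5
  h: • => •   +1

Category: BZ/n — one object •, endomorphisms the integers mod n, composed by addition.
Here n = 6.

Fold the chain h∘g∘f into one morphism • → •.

  0 +3≡3 +5≡2 +1≡3  (mod 6)
⟦path⟧: +3

Answer: +3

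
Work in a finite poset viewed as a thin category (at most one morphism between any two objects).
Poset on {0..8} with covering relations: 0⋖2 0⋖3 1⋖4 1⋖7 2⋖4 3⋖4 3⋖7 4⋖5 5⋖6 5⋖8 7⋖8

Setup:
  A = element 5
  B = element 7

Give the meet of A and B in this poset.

Answer: NO MEET EXISTS

Trace:
{x : x⊑A ∧ x⊑B} = {0,1,3}  (A=5, B=7)
  maximal lower bounds 1 and 3 are incomparable: neither 1⊑3 nor 3⊑1
→ no greatest lower bound exists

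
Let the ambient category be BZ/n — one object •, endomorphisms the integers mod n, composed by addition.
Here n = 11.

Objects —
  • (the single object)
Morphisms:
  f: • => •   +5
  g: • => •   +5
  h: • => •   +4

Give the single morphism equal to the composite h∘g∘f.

  0 +5≡5 +5≡10 +4≡3  (mod 11)
result: +3

Answer: +3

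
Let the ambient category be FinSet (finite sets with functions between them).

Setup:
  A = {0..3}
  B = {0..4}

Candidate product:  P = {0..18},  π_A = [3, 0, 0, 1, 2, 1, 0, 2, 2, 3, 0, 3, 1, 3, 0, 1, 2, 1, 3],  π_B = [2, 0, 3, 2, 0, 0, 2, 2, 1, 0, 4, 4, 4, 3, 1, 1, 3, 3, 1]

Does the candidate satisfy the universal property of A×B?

Answer: NOT A VALID PRODUCT — |P|=19 ≠ |A|·|B|=20

Work:
|A|·|B| = 4·5 = 20;  |P| = 19
  → cardinalities differ; no bijection possible.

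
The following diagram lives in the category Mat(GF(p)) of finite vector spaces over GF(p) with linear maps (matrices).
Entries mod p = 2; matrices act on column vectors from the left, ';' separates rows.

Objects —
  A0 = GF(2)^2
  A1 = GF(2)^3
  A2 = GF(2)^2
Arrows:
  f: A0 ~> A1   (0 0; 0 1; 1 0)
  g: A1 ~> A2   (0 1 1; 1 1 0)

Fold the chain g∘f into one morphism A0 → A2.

  e0=⟨1,0⟩ f~>⟨0,0,1⟩ g~>⟨1,0⟩
  e1=⟨0,1⟩ f~>⟨0,1,0⟩ g~>⟨1,1⟩
composite: (1 1; 0 1)

Answer: (1 1; 0 1)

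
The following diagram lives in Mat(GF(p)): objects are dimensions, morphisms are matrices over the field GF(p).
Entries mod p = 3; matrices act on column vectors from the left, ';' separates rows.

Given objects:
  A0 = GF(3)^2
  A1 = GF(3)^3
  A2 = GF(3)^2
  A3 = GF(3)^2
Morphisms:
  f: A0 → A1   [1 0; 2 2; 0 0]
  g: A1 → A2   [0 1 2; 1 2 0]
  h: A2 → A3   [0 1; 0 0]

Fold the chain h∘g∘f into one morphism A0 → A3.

Answer: [2 1; 0 0]

Work:
  e0=[1,0] f→[1,2,0] g→[2,2] h→[2,0]
  e1=[0,1] f→[0,2,0] g→[2,1] h→[1,0]
⟦path⟧: [2 1; 0 0]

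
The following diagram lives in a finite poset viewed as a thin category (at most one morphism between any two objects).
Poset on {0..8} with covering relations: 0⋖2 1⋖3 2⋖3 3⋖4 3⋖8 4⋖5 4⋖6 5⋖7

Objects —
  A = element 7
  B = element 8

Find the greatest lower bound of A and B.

Answer: A∧B = 3

Derivation:
{x : x<=A ∧ x<=B} = {0,1,2,3}  (A=7, B=8)
  0 <= 3
  1 <= 3
  2 <= 3
  3 <= 3
glb = 3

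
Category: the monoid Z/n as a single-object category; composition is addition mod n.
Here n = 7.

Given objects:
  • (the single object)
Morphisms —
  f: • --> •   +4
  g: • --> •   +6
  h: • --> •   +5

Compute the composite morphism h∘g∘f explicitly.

  0 +4≡4 +6≡3 +5≡1  (mod 7)
⟦path⟧: +1

Answer: +1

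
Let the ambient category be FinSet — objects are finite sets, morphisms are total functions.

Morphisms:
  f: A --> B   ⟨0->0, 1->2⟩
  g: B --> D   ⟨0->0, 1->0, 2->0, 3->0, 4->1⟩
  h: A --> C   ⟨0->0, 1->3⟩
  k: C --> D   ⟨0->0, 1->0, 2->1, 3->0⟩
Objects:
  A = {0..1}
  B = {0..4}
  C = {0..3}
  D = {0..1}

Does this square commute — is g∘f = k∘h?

Path 1 = f;g:
  0 f-->0 g-->0
  1 f-->2 g-->0
  result₁ = ⟨0->0, 1->0⟩
Path 2 = h;k:
  0 h-->0 k-->0
  1 h-->3 k-->0
  result₂ = ⟨0->0, 1->0⟩
Equal? equal; square commutes

Answer: COMMUTES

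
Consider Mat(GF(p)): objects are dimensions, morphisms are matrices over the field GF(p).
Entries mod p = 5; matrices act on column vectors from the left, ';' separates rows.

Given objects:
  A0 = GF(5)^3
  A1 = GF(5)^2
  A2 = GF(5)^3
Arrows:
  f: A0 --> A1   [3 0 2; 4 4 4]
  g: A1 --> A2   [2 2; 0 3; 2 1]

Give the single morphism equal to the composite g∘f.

Answer: [4 3 2; 2 2 2; 0 4 3]

Work:
  e0=⟨1,0,0⟩ f-->⟨3,4⟩ g-->⟨4,2,0⟩
  e1=⟨0,1,0⟩ f-->⟨0,4⟩ g-->⟨3,2,4⟩
  e2=⟨0,0,1⟩ f-->⟨2,4⟩ g-->⟨2,2,3⟩
composite: [4 3 2; 2 2 2; 0 4 3]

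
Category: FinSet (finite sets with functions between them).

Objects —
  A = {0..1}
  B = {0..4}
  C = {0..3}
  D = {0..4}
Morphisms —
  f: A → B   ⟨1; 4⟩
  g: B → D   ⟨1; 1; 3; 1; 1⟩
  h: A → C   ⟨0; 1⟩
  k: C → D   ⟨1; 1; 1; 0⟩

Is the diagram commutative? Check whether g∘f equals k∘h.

Path 1 = f;g:
  0 f→1 g→1
  1 f→4 g→1
  composite₁ = ⟨1; 1⟩
Path 2 = h;k:
  0 h→0 k→1
  1 h→1 k→1
  composite₂ = ⟨1; 1⟩
Equal? YES — commutes

Answer: COMMUTES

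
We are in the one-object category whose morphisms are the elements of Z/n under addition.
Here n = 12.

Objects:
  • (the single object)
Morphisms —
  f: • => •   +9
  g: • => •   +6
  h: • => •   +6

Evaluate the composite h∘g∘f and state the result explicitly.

  0 +9≡9 +6≡3 +6≡9  (mod 12)
composite: +9

Answer: +9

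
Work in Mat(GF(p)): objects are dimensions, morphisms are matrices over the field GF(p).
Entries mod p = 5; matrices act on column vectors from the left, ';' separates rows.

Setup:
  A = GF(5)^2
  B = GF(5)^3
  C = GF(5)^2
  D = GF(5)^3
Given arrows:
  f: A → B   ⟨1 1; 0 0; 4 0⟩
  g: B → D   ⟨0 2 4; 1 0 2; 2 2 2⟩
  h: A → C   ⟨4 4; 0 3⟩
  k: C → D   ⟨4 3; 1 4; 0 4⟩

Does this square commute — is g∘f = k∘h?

Answer: COMMUTES

Trace:
1) trace f;g:
  e0=⟨1,0⟩ f→⟨1,0,4⟩ g→⟨1,4,0⟩
  e1=⟨0,1⟩ f→⟨1,0,0⟩ g→⟨0,1,2⟩
  ⟦path⟧₁ = ⟨1 0; 4 1; 0 2⟩
2) trace h;k:
  e0=⟨1,0⟩ h→⟨4,0⟩ k→⟨1,4,0⟩
  e1=⟨0,1⟩ h→⟨4,3⟩ k→⟨0,1,2⟩
  ⟦path⟧₂ = ⟨1 0; 4 1; 0 2⟩
Equal? YES — commutes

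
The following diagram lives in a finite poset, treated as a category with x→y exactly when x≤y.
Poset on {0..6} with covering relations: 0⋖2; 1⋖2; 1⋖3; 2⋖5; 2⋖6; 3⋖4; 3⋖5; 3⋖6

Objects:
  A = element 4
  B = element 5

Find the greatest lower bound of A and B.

Common predecessors of 4,5: {1,3}
  1 ≤ 3
  3 ≤ 3
glb = 3

Answer: A∧B = 3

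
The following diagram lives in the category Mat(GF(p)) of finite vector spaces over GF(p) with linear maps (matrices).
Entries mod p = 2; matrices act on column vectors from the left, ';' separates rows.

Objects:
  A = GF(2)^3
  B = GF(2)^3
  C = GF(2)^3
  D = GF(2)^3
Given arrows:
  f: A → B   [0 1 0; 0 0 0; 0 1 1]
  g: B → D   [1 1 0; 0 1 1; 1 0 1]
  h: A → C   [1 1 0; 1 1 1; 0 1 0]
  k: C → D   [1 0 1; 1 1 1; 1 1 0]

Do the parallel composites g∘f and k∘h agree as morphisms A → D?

Answer: DOES NOT COMMUTE

Work:
1) trace f;g:
  e0=⟨1,0,0⟩ f→⟨0,0,0⟩ g→⟨0,0,0⟩
  e1=⟨0,1,0⟩ f→⟨1,0,1⟩ g→⟨1,1,0⟩
  e2=⟨0,0,1⟩ f→⟨0,0,1⟩ g→⟨0,1,1⟩
  result₁ = [0 1 0; 0 1 1; 0 0 1]
2) trace h;k:
  e0=⟨1,0,0⟩ h→⟨1,1,0⟩ k→⟨1,0,0⟩
  e1=⟨0,1,0⟩ h→⟨1,1,1⟩ k→⟨0,1,0⟩
  e2=⟨0,0,1⟩ h→⟨0,1,0⟩ k→⟨0,1,1⟩
  result₂ = [1 0 0; 0 1 1; 0 0 1]
Equal? NO — does not commute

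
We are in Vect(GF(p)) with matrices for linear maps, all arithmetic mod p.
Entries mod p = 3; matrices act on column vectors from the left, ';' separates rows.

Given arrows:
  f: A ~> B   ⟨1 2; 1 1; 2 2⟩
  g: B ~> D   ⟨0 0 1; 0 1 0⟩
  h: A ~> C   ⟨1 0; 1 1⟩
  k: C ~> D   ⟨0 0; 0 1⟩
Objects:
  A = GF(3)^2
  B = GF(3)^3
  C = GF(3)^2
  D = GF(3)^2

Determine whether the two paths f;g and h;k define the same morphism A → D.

Answer: DOES NOT COMMUTE

Trace:
Path 1 = f;g:
  e0=[1,0] f~>[1,1,2] g~>[2,1]
  e1=[0,1] f~>[2,1,2] g~>[2,1]
  result₁ = ⟨2 2; 1 1⟩
Path 2 = h;k:
  e0=[1,0] h~>[1,1] k~>[0,1]
  e1=[0,1] h~>[0,1] k~>[0,1]
  result₂ = ⟨0 0; 1 1⟩
Equal? distinct morphisms ✗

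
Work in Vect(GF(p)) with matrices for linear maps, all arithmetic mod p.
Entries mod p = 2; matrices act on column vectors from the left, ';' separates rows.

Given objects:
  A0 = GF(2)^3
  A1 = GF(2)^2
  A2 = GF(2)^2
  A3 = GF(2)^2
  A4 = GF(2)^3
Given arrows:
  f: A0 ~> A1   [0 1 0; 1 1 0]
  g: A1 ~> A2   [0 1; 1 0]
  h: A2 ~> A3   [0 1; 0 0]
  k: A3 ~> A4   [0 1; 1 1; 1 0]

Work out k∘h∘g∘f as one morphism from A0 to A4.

  e0=⟨1,0,0⟩ f~>⟨0,1⟩ g~>⟨1,0⟩ h~>⟨0,0⟩ k~>⟨0,0,0⟩
  e1=⟨0,1,0⟩ f~>⟨1,1⟩ g~>⟨1,1⟩ h~>⟨1,0⟩ k~>⟨0,1,1⟩
  e2=⟨0,0,1⟩ f~>⟨0,0⟩ g~>⟨0,0⟩ h~>⟨0,0⟩ k~>⟨0,0,0⟩
⟦path⟧: [0 0 0; 0 1 0; 0 1 0]

Answer: [0 0 0; 0 1 0; 0 1 0]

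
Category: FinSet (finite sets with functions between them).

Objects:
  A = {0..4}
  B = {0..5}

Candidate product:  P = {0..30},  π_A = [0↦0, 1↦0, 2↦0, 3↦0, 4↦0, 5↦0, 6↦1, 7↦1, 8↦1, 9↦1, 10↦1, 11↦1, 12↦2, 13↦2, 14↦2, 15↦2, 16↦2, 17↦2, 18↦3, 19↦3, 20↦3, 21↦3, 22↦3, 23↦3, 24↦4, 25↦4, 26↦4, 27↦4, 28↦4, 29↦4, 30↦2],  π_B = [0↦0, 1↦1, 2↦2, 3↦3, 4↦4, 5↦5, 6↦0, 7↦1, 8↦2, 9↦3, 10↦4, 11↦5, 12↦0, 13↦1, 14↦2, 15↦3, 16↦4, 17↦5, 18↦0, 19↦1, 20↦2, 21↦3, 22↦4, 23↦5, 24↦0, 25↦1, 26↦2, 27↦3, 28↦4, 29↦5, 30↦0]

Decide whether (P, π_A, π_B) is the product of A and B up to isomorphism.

Answer: NOT A VALID PRODUCT — |P|=31 ≠ |A|·|B|=30

Trace:
|A|·|B| = 5·6 = 30;  |P| = 31
  → cardinalities differ; no bijection possible.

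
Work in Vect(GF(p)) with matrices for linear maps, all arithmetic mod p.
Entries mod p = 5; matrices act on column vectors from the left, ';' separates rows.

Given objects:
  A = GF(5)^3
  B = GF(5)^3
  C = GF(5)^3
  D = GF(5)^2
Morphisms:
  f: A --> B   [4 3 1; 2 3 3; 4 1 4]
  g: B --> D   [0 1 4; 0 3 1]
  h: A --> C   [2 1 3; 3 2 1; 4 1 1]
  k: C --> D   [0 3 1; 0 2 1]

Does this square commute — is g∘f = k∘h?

Path 1 = f;g:
  e0=⟨1,0,0⟩ f-->⟨4,2,4⟩ g-->⟨3,0⟩
  e1=⟨0,1,0⟩ f-->⟨3,3,1⟩ g-->⟨2,0⟩
  e2=⟨0,0,1⟩ f-->⟨1,3,4⟩ g-->⟨4,3⟩
  composite₁ = [3 2 4; 0 0 3]
Path 2 = h;k:
  e0=⟨1,0,0⟩ h-->⟨2,3,4⟩ k-->⟨3,0⟩
  e1=⟨0,1,0⟩ h-->⟨1,2,1⟩ k-->⟨2,0⟩
  e2=⟨0,0,1⟩ h-->⟨3,1,1⟩ k-->⟨4,3⟩
  composite₂ = [3 2 4; 0 0 3]
Equal? same morphism ✓

Answer: COMMUTES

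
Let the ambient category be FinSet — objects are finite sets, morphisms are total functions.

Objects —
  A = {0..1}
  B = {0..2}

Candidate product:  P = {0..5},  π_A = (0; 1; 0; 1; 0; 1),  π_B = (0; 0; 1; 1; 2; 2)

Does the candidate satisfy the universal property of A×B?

Answer: VALID PRODUCT

Derivation:
|A|·|B| = 2·3 = 6;  |P| = 6
Check the pairing map k ↦ (π_A(k), π_B(k)):
  0 ↦ (0,0)
  1 ↦ (1,0)
  2 ↦ (0,1)
  3 ↦ (1,1)
  4 ↦ (0,2)
  5 ↦ (1,2)
distinct pairs in image: 6 / 6 needed
  → bijection onto A×B; projections well-typed.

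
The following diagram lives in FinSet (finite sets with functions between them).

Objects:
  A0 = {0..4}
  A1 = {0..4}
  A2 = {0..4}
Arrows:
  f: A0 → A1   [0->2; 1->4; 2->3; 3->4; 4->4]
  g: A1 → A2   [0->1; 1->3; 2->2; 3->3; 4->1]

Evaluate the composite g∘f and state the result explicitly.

Answer: [0->2; 1->1; 2->3; 3->1; 4->1]

Work:
  0 f→2 g→2
  1 f→4 g→1
  2 f→3 g→3
  3 f→4 g→1
  4 f→4 g→1
⟦path⟧: [0->2; 1->1; 2->3; 3->1; 4->1]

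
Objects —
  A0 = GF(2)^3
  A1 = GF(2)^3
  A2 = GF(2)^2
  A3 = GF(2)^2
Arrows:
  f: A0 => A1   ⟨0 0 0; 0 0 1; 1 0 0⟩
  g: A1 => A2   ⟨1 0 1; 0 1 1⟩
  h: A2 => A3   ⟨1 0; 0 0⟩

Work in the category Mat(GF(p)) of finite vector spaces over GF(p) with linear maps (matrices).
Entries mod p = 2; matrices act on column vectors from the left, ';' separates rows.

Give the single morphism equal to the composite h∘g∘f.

  e0=(1,0,0) f=>(0,0,1) g=>(1,1) h=>(1,0)
  e1=(0,1,0) f=>(0,0,0) g=>(0,0) h=>(0,0)
  e2=(0,0,1) f=>(0,1,0) g=>(0,1) h=>(0,0)
result: ⟨1 0 0; 0 0 0⟩

Answer: ⟨1 0 0; 0 0 0⟩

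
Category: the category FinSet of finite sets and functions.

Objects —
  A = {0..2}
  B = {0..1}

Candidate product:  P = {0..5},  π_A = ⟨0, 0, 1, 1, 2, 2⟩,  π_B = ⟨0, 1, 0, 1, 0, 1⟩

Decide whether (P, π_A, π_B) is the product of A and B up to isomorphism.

Answer: VALID PRODUCT

Derivation:
|A|·|B| = 3·2 = 6;  |P| = 6
Check the pairing map k ↦ (π_A(k), π_B(k)):
  0 ↦ (0,0)
  1 ↦ (0,1)
  2 ↦ (1,0)
  3 ↦ (1,1)
  4 ↦ (2,0)
  5 ↦ (2,1)
distinct pairs in image: 6 / 6 needed
  → bijection onto A×B; projections well-typed.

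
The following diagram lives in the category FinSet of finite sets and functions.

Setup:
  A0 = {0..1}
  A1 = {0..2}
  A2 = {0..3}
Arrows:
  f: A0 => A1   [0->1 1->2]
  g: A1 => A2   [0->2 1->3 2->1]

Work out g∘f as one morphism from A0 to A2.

Answer: [0->3 1->1]

Derivation:
  0 f=>1 g=>3
  1 f=>2 g=>1
⟦path⟧: [0->3 1->1]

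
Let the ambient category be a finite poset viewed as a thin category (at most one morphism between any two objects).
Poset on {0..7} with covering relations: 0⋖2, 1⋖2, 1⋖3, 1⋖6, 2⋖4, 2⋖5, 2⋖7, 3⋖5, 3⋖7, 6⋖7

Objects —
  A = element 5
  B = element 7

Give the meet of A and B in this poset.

Common predecessors of 5,7: {0,1,2,3}
  maximal lower bounds 2 and 3 are incomparable: neither 2⊑3 nor 3⊑2
→ no greatest lower bound exists

Answer: NO MEET EXISTS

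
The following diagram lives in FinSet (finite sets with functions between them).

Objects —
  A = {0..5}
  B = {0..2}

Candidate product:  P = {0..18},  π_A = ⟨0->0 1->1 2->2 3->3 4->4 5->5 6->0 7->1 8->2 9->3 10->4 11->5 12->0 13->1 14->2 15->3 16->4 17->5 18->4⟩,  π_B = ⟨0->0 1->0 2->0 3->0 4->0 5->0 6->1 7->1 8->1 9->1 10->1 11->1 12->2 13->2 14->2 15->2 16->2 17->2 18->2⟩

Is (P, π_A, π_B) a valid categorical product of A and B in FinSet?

Answer: NOT A VALID PRODUCT — |P|=19 ≠ |A|·|B|=18

Derivation:
|A|·|B| = 6·3 = 18;  |P| = 19
  → cardinalities differ; no bijection possible.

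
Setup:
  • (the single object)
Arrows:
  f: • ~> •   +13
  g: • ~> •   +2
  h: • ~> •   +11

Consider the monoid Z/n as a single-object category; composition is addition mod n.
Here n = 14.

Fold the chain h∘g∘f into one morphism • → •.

Answer: +12

Derivation:
  0 +13≡13 +2≡1 +11≡12  (mod 14)
⟦path⟧: +12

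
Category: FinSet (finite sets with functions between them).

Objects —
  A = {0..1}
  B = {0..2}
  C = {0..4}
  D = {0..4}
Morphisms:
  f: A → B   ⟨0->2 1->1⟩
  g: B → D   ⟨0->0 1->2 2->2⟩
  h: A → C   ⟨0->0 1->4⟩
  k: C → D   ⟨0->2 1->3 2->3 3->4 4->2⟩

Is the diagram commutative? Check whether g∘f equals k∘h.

Answer: COMMUTES

Work:
Path 1 = f;g:
  0 f→2 g→2
  1 f→1 g→2
  result₁ = ⟨0->2 1->2⟩
Path 2 = h;k:
  0 h→0 k→2
  1 h→4 k→2
  result₂ = ⟨0->2 1->2⟩
Equal? equal; square commutes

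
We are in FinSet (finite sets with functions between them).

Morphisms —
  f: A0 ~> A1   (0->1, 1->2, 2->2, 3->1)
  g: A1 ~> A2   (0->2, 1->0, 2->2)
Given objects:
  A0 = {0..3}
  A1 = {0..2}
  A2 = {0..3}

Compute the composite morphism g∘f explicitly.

  0 f~>1 g~>0
  1 f~>2 g~>2
  2 f~>2 g~>2
  3 f~>1 g~>0
result: (0->0, 1->2, 2->2, 3->0)

Answer: (0->0, 1->2, 2->2, 3->0)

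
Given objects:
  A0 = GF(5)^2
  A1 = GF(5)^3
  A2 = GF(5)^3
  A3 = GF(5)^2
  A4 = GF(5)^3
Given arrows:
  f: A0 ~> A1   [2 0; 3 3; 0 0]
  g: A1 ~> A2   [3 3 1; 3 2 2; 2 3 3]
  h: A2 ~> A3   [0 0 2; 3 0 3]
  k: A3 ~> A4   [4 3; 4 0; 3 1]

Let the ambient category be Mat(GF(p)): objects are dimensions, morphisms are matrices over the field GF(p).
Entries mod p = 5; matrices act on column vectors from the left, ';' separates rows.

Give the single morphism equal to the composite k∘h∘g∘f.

Answer: [1 4; 4 2; 2 3]

Work:
  e0=(1,0) f~>(2,3,0) g~>(0,2,3) h~>(1,4) k~>(1,4,2)
  e1=(0,1) f~>(0,3,0) g~>(4,1,4) h~>(3,4) k~>(4,2,3)
result: [1 4; 4 2; 2 3]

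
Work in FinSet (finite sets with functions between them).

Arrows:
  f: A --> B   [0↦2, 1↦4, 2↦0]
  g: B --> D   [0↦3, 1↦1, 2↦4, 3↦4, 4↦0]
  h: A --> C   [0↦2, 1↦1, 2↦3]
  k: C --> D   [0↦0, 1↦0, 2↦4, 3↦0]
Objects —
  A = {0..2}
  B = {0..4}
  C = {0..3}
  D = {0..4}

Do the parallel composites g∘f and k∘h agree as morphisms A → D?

Answer: DOES NOT COMMUTE

Trace:
Along f;g (path 1):
  0 f-->2 g-->4
  1 f-->4 g-->0
  2 f-->0 g-->3
  ⟦path⟧₁ = [0↦4, 1↦0, 2↦3]
Along h;k (path 2):
  0 h-->2 k-->4
  1 h-->1 k-->0
  2 h-->3 k-->0
  ⟦path⟧₂ = [0↦4, 1↦0, 2↦0]
Equal? differ; not commutative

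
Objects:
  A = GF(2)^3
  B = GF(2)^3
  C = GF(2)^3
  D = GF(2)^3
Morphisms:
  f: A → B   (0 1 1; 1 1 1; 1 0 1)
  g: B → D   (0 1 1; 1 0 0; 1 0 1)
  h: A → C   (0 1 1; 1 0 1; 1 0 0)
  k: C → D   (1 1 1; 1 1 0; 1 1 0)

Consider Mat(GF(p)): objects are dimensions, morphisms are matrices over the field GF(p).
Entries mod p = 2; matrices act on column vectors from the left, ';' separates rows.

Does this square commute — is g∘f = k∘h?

Answer: DOES NOT COMMUTE

Derivation:
Path 1 = f;g:
  e0=⟨1,0,0⟩ f→⟨0,1,1⟩ g→⟨0,0,1⟩
  e1=⟨0,1,0⟩ f→⟨1,1,0⟩ g→⟨1,1,1⟩
  e2=⟨0,0,1⟩ f→⟨1,1,1⟩ g→⟨0,1,0⟩
  ⟦path⟧₁ = (0 1 0; 0 1 1; 1 1 0)
Path 2 = h;k:
  e0=⟨1,0,0⟩ h→⟨0,1,1⟩ k→⟨0,1,1⟩
  e1=⟨0,1,0⟩ h→⟨1,0,0⟩ k→⟨1,1,1⟩
  e2=⟨0,0,1⟩ h→⟨1,1,0⟩ k→⟨0,0,0⟩
  ⟦path⟧₂ = (0 1 0; 1 1 0; 1 1 0)
Equal? NO — does not commute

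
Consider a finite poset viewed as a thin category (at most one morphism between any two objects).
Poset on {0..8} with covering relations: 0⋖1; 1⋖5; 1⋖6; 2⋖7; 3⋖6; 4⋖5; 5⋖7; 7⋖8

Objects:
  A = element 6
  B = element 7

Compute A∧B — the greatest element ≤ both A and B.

Answer: A∧B = 1

Work:
{x : x≤A ∧ x≤B} = {0,1}  (A=6, B=7)
  0 ≤ 1
  1 ≤ 1
glb = 1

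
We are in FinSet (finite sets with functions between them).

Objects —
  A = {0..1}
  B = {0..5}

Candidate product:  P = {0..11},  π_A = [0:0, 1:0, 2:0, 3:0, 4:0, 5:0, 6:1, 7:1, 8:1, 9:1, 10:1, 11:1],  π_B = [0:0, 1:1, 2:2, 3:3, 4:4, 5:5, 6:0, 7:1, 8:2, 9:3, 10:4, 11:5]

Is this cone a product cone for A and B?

Answer: VALID PRODUCT

Derivation:
|A|·|B| = 2·6 = 12;  |P| = 12
Check the pairing map k ↦ (π_A(k), π_B(k)):
  0 : (0,0)
  1 : (0,1)
  2 : (0,2)
  3 : (0,3)
  4 : (0,4)
  5 : (0,5)
  6 : (1,0)
  7 : (1,1)
  8 : (1,2)
  9 : (1,3)
  10 : (1,4)
  11 : (1,5)
distinct pairs in image: 12 / 12 needed
  → bijection onto A×B; projections well-typed.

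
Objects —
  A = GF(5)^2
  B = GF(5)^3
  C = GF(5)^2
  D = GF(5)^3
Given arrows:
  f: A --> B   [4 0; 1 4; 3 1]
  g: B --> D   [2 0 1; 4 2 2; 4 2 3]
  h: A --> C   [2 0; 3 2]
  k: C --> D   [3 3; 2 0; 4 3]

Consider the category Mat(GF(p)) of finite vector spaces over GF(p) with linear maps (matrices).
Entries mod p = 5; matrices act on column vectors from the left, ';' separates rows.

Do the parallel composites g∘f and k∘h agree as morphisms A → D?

Answer: DOES NOT COMMUTE

Derivation:
Path 1 = f;g:
  e0=[1,0] f-->[4,1,3] g-->[1,4,2]
  e1=[0,1] f-->[0,4,1] g-->[1,0,1]
  result₁ = [1 1; 4 0; 2 1]
Path 2 = h;k:
  e0=[1,0] h-->[2,3] k-->[0,4,2]
  e1=[0,1] h-->[0,2] k-->[1,0,1]
  result₂ = [0 1; 4 0; 2 1]
Equal? NO — does not commute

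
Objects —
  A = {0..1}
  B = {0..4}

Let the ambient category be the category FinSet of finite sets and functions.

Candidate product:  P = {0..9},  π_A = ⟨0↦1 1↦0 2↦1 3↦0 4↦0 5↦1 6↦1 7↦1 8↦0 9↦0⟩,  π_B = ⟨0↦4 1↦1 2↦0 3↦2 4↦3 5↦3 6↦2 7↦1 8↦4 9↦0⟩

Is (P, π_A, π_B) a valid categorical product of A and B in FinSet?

|A|·|B| = 2·5 = 10;  |P| = 10
Check the pairing map k ↦ (π_A(k), π_B(k)):
  0 ↦ (1,4)
  1 ↦ (0,1)
  2 ↦ (1,0)
  3 ↦ (0,2)
  4 ↦ (0,3)
  5 ↦ (1,3)
  6 ↦ (1,2)
  7 ↦ (1,1)
  8 ↦ (0,4)
  9 ↦ (0,0)
distinct pairs in image: 10 / 10 needed
  → bijection onto A×B; projections well-typed.

Answer: VALID PRODUCT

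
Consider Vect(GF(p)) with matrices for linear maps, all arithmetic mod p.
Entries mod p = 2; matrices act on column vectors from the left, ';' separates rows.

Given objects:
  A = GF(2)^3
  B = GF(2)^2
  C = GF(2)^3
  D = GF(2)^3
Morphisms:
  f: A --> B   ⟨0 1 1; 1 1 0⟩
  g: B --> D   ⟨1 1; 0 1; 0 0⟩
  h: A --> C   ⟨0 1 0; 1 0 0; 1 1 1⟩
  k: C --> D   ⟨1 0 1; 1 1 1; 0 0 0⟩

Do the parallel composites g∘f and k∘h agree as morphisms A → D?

Answer: DOES NOT COMMUTE

Work:
Path 1 = f;g:
  e0=⟨1,0,0⟩ f-->⟨0,1⟩ g-->⟨1,1,0⟩
  e1=⟨0,1,0⟩ f-->⟨1,1⟩ g-->⟨0,1,0⟩
  e2=⟨0,0,1⟩ f-->⟨1,0⟩ g-->⟨1,0,0⟩
  result₁ = ⟨1 0 1; 1 1 0; 0 0 0⟩
Path 2 = h;k:
  e0=⟨1,0,0⟩ h-->⟨0,1,1⟩ k-->⟨1,0,0⟩
  e1=⟨0,1,0⟩ h-->⟨1,0,1⟩ k-->⟨0,0,0⟩
  e2=⟨0,0,1⟩ h-->⟨0,0,1⟩ k-->⟨1,1,0⟩
  result₂ = ⟨1 0 1; 0 0 1; 0 0 0⟩
Equal? NO — does not commute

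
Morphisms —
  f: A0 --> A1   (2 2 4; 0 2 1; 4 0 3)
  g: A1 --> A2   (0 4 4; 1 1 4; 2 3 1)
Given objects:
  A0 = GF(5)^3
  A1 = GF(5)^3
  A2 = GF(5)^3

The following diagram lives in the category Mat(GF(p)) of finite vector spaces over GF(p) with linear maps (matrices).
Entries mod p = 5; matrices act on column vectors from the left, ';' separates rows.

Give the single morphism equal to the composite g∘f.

  e0=(1,0,0) f-->(2,0,4) g-->(1,3,3)
  e1=(0,1,0) f-->(2,2,0) g-->(3,4,0)
  e2=(0,0,1) f-->(4,1,3) g-->(1,2,4)
⟦path⟧: (1 3 1; 3 4 2; 3 0 4)

Answer: (1 3 1; 3 4 2; 3 0 4)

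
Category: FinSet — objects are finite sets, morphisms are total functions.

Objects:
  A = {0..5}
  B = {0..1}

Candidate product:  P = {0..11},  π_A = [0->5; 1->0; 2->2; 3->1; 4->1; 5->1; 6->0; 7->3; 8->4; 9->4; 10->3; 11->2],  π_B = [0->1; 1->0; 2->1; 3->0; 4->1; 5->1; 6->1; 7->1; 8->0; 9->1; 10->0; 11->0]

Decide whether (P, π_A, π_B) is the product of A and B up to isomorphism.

Answer: NOT A VALID PRODUCT — duplicate pair at indices 4,5

Derivation:
|A|·|B| = 6·2 = 12;  |P| = 12
Check the pairing map k ↦ (π_A(k), π_B(k)):
  0 -> (5,1)
  1 -> (0,0)
  2 -> (2,1)
  3 -> (1,0)
  4 -> (1,1)
  5 -> (1,1)  ✗ repeats pair of k=4
  6 -> (0,1)
  7 -> (3,1)
  8 -> (4,0)
  9 -> (4,1)
  10 -> (3,0)
  11 -> (2,0)
distinct pairs in image: 11 / 12 needed
  → (1,1) hit at k=4 and k=5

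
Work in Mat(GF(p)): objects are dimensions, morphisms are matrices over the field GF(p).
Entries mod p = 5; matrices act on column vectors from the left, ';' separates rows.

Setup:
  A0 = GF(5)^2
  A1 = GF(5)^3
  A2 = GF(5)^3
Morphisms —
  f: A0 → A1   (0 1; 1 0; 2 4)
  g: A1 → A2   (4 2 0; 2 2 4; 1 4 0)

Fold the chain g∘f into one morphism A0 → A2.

Answer: (2 4; 0 3; 4 1)

Derivation:
  e0=(1,0) f→(0,1,2) g→(2,0,4)
  e1=(0,1) f→(1,0,4) g→(4,3,1)
composite: (2 4; 0 3; 4 1)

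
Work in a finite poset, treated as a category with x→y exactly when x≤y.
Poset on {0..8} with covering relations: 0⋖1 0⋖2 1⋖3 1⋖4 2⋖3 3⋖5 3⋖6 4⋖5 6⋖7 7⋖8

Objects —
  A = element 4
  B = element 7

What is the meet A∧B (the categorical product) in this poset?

Answer: A∧B = 1

Work:
Common predecessors of 4,7: {0,1}
  0 ≤ 1
  1 ≤ 1
glb = 1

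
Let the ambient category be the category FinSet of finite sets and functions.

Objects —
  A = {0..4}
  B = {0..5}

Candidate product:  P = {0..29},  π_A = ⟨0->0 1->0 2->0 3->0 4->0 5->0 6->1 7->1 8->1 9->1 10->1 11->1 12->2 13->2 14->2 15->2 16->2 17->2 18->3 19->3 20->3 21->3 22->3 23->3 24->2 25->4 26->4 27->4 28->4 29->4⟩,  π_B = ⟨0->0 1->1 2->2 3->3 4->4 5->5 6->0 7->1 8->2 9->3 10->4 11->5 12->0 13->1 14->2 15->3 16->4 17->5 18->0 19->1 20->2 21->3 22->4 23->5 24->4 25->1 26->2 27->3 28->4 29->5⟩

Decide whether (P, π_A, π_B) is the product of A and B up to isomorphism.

Answer: NOT A VALID PRODUCT — duplicate pair at indices 16,24

Derivation:
|A|·|B| = 5·6 = 30;  |P| = 30
Check the pairing map k ↦ (π_A(k), π_B(k)):
  0 -> (0,0)
  1 -> (0,1)
  2 -> (0,2)
  3 -> (0,3)
  4 -> (0,4)
  5 -> (0,5)
  6 -> (1,0)
  7 -> (1,1)
  8 -> (1,2)
  9 -> (1,3)
  10 -> (1,4)
  11 -> (1,5)
  12 -> (2,0)
  13 -> (2,1)
  14 -> (2,2)
  15 -> (2,3)
  16 -> (2,4)
  17 -> (2,5)
  18 -> (3,0)
  19 -> (3,1)
  20 -> (3,2)
  21 -> (3,3)
  22 -> (3,4)
  23 -> (3,5)
  24 -> (2,4)  ✗ repeats pair of k=16
  25 -> (4,1)
  26 -> (4,2)
  27 -> (4,3)
  28 -> (4,4)
  29 -> (4,5)
distinct pairs in image: 29 / 30 needed
  → (2,4) hit at k=16 and k=24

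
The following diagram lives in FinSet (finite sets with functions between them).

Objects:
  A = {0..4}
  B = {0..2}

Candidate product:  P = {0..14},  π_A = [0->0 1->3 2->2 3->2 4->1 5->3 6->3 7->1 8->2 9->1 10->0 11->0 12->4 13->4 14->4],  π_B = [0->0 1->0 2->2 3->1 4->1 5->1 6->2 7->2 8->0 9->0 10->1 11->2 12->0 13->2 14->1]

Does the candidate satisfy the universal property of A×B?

|A|·|B| = 5·3 = 15;  |P| = 15
Check the pairing map k ↦ (π_A(k), π_B(k)):
  0 -> (0,0)
  1 -> (3,0)
  2 -> (2,2)
  3 -> (2,1)
  4 -> (1,1)
  5 -> (3,1)
  6 -> (3,2)
  7 -> (1,2)
  8 -> (2,0)
  9 -> (1,0)
  10 -> (0,1)
  11 -> (0,2)
  12 -> (4,0)
  13 -> (4,2)
  14 -> (4,1)
distinct pairs in image: 15 / 15 needed
  → bijection onto A×B; projections well-typed.

Answer: VALID PRODUCT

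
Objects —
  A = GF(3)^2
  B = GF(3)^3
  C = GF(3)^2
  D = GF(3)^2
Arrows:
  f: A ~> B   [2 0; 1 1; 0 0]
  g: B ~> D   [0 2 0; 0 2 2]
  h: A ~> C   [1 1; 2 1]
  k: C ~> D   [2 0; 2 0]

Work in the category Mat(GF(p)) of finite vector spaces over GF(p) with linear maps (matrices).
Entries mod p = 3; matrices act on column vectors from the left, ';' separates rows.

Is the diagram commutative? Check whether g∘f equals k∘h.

Path 1 = f;g:
  e0=[1,0] f~>[2,1,0] g~>[2,2]
  e1=[0,1] f~>[0,1,0] g~>[2,2]
  result₁ = [2 2; 2 2]
Path 2 = h;k:
  e0=[1,0] h~>[1,2] k~>[2,2]
  e1=[0,1] h~>[1,1] k~>[2,2]
  result₂ = [2 2; 2 2]
Equal? equal; square commutes

Answer: COMMUTES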